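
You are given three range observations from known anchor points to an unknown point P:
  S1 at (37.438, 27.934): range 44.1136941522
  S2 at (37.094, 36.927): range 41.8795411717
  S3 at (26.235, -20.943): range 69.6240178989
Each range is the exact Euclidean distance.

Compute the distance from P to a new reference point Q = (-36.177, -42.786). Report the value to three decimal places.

eq1: (x − 37.438)² + (y − 27.934)² = 44.1136941522²
eq2: (x − 37.094)² + (y − 36.927)² = 41.8795411717²
eq3: (x − 26.235)² + (y + 20.943)² = 69.6240178989²
eq1−eq3, eq1−eq2 (x²,y² cancel):
  -22.406·x − 97.754·y = -3956.513583
  -0.688·x + 17.986·y = 749.778008
det = -22.406·17.986 − -97.754·-0.688 = -470.249068
x = (-3956.513583·17.986 − -97.754·749.778008) / -470.249068 = -4.533653
y = (-22.406·749.778008 − -3956.513583·-0.688) / -470.249068 = 41.513336
|P − Q| = √((-4.533653 − -36.177)² + (41.513336 − -42.786)²) = 90.042653

90.043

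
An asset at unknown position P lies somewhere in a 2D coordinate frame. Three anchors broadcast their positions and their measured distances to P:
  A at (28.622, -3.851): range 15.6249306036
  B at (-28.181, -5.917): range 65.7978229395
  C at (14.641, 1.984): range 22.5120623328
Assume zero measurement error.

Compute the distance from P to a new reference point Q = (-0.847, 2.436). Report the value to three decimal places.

37.280

eq1: (x − 28.622)² + (y + 3.851)² = 15.6249306036²
eq2: (x + 28.181)² + (y + 5.917)² = 65.7978229395²
eq3: (x − 14.641)² + (y − 1.984)² = 22.5120623328²
eq2−eq3, eq2−eq1 (x²,y² cancel):
  85.644·x + 15.802·y = 3211.676040
  113.606·x + 4.132·y = 4090.084482
det = 85.644·4.132 − 15.802·113.606 = -1441.321004
x = (3211.676040·4.132 − 15.802·4090.084482) / -1441.321004 = 35.634581
y = (85.644·4090.084482 − 3211.676040·113.606) / -1441.321004 = 10.111885
|P − Q| = √((35.634581 − -0.847)² + (10.111885 − 2.436)²) = 37.280356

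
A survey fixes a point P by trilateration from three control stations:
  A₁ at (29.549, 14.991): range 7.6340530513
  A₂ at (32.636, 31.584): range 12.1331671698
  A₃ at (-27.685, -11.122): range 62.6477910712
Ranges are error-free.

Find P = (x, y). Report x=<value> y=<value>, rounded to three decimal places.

x=25.735 y=21.604

eq1: (x − 29.549)² + (y − 14.991)² = 7.6340530513²
eq2: (x − 32.636)² + (y − 31.584)² = 12.1331671698²
eq3: (x + 27.685)² + (y + 11.122)² = 62.6477910712²
eq2−eq1, eq2−eq3 (x²,y² cancel):
  -6.174·x − 33.186·y = -875.849090
  -120.642·x − 85.412·y = -4950.031424
det = -6.174·-85.412 − -33.186·-120.642 = -3476.291724
x = (-875.849090·-85.412 − -33.186·-4950.031424) / -3476.291724 = 25.735389
y = (-6.174·-4950.031424 − -875.849090·-120.642) / -3476.291724 = 21.604255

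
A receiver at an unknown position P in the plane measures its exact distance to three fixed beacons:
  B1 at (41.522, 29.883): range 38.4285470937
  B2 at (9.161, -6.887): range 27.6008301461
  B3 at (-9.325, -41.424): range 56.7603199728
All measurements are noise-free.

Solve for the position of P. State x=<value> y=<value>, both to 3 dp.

x=36.728 y=-8.245

eq1: (x − 41.522)² + (y − 29.883)² = 38.4285470937²
eq2: (x − 9.161)² + (y + 6.887)² = 27.6008301461²
eq3: (x + 9.325)² + (y + 41.424)² = 56.7603199728²
eq2−eq3, eq2−eq1 (x²,y² cancel):
  -36.972·x − 69.074·y = -788.379388
  64.722·x + 73.540·y = 1770.768076
det = -36.972·73.540 − -69.074·64.722 = 1751.686548
x = (-788.379388·73.540 − -69.074·1770.768076) / 1751.686548 = 36.728383
y = (-36.972·1770.768076 − -788.379388·64.722) / 1751.686548 = -8.245394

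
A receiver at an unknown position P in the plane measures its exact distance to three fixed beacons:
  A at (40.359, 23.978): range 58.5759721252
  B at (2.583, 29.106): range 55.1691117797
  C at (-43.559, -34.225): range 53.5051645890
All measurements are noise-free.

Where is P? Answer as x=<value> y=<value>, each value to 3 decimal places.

x=9.256 y=-25.658

eq1: (x − 40.359)² + (y − 23.978)² = 58.5759721252²
eq2: (x − 2.583)² + (y − 29.106)² = 55.1691117797²
eq3: (x + 43.559)² + (y + 34.225)² = 53.5051645890²
eq3−eq2, eq3−eq1 (x²,y² cancel):
  92.284·x + 126.662·y = -2395.734238
  167.836·x + 116.406·y = -1433.285614
det = 92.284·116.406 − 126.662·167.836 = -10516.032128
x = (-2395.734238·116.406 − 126.662·-1433.285614) / -10516.032128 = 9.255869
y = (92.284·-1433.285614 − -2395.734238·167.836) / -10516.032128 = -25.658073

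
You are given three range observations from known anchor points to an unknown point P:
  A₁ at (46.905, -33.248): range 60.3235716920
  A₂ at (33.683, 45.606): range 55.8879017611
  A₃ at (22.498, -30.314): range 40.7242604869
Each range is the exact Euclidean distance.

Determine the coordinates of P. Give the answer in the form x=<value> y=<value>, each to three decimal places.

eq1: (x − 46.905)² + (y + 33.248)² = 60.3235716920²
eq2: (x − 33.683)² + (y − 45.606)² = 55.8879017611²
eq3: (x − 22.498)² + (y + 30.314)² = 40.7242604869²
eq3−eq1, eq3−eq2 (x²,y² cancel):
  48.814·x − 5.868·y = -100.057980
  22.370·x + 151.840·y = 324.360954
det = 48.814·151.840 − -5.868·22.370 = 7543.184920
x = (-100.057980·151.840 − -5.868·324.360954) / 7543.184920 = -1.761783
y = (48.814·324.360954 − -100.057980·22.370) / 7543.184920 = 2.395759

x=-1.762 y=2.396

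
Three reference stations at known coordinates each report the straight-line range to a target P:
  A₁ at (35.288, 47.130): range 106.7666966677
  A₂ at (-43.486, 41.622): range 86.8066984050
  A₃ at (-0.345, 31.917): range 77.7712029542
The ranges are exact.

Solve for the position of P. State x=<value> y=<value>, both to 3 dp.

x=-22.540 y=-42.620

eq1: (x − 35.288)² + (y − 47.130)² = 106.7666966677²
eq2: (x + 43.486)² + (y − 41.622)² = 86.8066984050²
eq3: (x + 0.345)² + (y − 31.917)² = 77.7712029542²
eq1−eq3, eq1−eq2 (x²,y² cancel):
  -71.266·x − 30.426·y = 2903.101578
  -157.548·x − 11.016·y = 4020.667865
det = -71.266·-11.016 − -30.426·-157.548 = -4008.489192
x = (2903.101578·-11.016 − -30.426·4020.667865) / -4008.489192 = -22.540231
y = (-71.266·4020.667865 − 2903.101578·-157.548) / -4008.489192 = -42.619781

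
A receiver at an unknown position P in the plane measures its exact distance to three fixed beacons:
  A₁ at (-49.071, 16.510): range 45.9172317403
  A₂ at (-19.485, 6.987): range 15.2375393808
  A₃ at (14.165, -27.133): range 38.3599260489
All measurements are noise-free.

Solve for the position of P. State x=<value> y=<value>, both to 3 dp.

x=-4.255 y=6.515

eq1: (x + 49.071)² + (y − 16.510)² = 45.9172317403²
eq2: (x + 19.485)² + (y − 6.987)² = 15.2375393808²
eq3: (x − 14.165)² + (y + 27.133)² = 38.3599260489²
eq1−eq2, eq1−eq3 (x²,y² cancel):
  59.172·x − 19.046·y = -375.850183
  126.472·x − 87.286·y = -1106.787983
det = 59.172·-87.286 − -19.046·126.472 = -2756.101480
x = (-375.850183·-87.286 − -19.046·-1106.787983) / -2756.101480 = -4.254769
y = (59.172·-1106.787983 − -375.850183·126.472) / -2756.101480 = 6.515121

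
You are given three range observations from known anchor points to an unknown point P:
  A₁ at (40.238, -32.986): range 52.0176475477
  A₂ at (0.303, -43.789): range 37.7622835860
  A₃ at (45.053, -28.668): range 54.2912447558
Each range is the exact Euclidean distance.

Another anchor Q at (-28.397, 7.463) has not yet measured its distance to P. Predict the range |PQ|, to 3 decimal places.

eq1: (x − 40.238)² + (y + 32.986)² = 52.0176475477²
eq2: (x − 0.303)² + (y + 43.789)² = 37.7622835860²
eq3: (x − 45.053)² + (y + 28.668)² = 54.2912447558²
eq1−eq2, eq1−eq3 (x²,y² cancel):
  -79.870·x − 21.606·y = 490.241085
  9.630·x + 8.636·y = -97.249408
det = -79.870·8.636 − -21.606·9.630 = -481.691540
x = (490.241085·8.636 − -21.606·-97.249408) / -481.691540 = -4.427214
y = (-79.870·-97.249408 − 490.241085·9.630) / -481.691540 = -6.324148
|P − Q| = √((-4.427214 − -28.397)² + (-6.324148 − 7.463)²) = 27.652054

27.652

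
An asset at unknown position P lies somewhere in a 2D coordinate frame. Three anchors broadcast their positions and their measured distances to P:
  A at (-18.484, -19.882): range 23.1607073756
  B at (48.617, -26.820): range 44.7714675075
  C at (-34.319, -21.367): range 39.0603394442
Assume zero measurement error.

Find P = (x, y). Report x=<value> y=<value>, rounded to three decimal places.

eq1: (x + 18.484)² + (y + 19.882)² = 23.1607073756²
eq2: (x − 48.617)² + (y + 26.820)² = 44.7714675075²
eq3: (x + 34.319)² + (y + 21.367)² = 39.0603394442²
eq1−eq2, eq1−eq3 (x²,y² cancel):
  134.202·x − 13.876·y = 877.906972
  -31.670·x − 2.970·y = -91.901481
det = 134.202·-2.970 − -13.876·-31.670 = -838.032860
x = (877.906972·-2.970 − -13.876·-91.901481) / -838.032860 = 4.633003
y = (134.202·-91.901481 − 877.906972·-31.670) / -838.032860 = -18.459838

x=4.633 y=-18.460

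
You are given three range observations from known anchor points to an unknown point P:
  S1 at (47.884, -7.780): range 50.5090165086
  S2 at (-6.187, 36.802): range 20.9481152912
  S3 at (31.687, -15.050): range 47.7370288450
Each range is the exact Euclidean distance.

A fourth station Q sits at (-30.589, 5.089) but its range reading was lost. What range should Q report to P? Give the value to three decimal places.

eq1: (x − 47.884)² + (y + 7.780)² = 50.5090165086²
eq2: (x + 6.187)² + (y − 36.802)² = 20.9481152912²
eq3: (x − 31.687)² + (y + 15.050)² = 47.7370288450²
eq1−eq3, eq1−eq2 (x²,y² cancel):
  -32.394·x − 14.540·y = -850.500561
  -108.142·x + 89.164·y = 1151.597531
det = -32.394·89.164 − -14.540·-108.142 = -4460.763296
x = (-850.500561·89.164 − -14.540·1151.597531) / -4460.763296 = 13.246568
y = (-32.394·1151.597531 − -850.500561·-108.142) / -4460.763296 = 28.981516
|P − Q| = √((13.246568 − -30.589)² + (28.981516 − 5.089)²) = 49.924036

49.924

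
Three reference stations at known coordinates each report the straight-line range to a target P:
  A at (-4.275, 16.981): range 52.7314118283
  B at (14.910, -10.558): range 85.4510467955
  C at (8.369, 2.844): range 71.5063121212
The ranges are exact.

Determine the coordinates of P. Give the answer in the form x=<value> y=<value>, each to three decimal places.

eq1: (x + 4.275)² + (y − 16.981)² = 52.7314118283²
eq2: (x − 14.910)² + (y + 10.558)² = 85.4510467955²
eq3: (x − 8.369)² + (y − 2.844)² = 71.5063121212²
eq2−eq3, eq2−eq1 (x²,y² cancel):
  -13.082·x + 26.804·y = 1933.077758
  -38.370·x + 55.078·y = 4494.130127
det = -13.082·55.078 − 26.804·-38.370 = 307.939084
x = (1933.077758·55.078 − 26.804·4494.130127) / 307.939084 = -45.433035
y = (-13.082·4494.130127 − 1933.077758·-38.370) / 307.939084 = 49.944889

x=-45.433 y=49.945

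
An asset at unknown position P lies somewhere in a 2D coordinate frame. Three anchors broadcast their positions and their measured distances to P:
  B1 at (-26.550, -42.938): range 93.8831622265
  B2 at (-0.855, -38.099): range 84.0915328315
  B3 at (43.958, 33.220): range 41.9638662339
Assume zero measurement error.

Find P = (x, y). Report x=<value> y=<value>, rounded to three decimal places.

x=3.942 y=45.856

eq1: (x + 26.550)² + (y + 42.938)² = 93.8831622265²
eq2: (x + 0.855)² + (y + 38.099)² = 84.0915328315²
eq3: (x − 43.958)² + (y − 33.220)² = 41.9638662339²
eq2−eq1, eq2−eq3 (x²,y² cancel):
  -51.390·x − 9.678·y = -646.352738
  89.626·x + 142.638·y = 6894.029163
det = -51.390·142.638 − -9.678·89.626 = -6462.766392
x = (-646.352738·142.638 − -9.678·6894.029163) / -6462.766392 = 3.941663
y = (-51.390·6894.029163 − -646.352738·89.626) / -6462.766392 = 45.855618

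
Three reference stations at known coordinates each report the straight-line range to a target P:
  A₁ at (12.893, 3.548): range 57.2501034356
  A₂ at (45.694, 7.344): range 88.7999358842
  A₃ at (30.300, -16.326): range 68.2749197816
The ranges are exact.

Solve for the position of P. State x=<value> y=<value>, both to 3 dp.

x=-37.605 y=-23.425

eq1: (x − 12.893)² + (y − 3.548)² = 57.2501034356²
eq2: (x − 45.694)² + (y − 7.344)² = 88.7999358842²
eq3: (x − 30.300)² + (y + 16.326)² = 68.2749197816²
eq1−eq2, eq1−eq3 (x²,y² cancel):
  65.602·x + 7.592·y = -2644.796051
  34.814·x − 39.748·y = -378.079805
det = 65.602·-39.748 − 7.592·34.814 = -2871.856184
x = (-2644.796051·-39.748 − 7.592·-378.079805) / -2871.856184 = -37.604855
y = (65.602·-378.079805 − -2644.796051·34.814) / -2871.856184 = -23.424968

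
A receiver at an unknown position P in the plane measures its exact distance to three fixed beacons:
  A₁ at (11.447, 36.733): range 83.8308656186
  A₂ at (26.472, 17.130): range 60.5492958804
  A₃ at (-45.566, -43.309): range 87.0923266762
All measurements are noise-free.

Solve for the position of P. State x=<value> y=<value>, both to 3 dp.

x=41.508 y=-41.523

eq1: (x − 11.447)² + (y − 36.733)² = 83.8308656186²
eq2: (x − 26.472)² + (y − 17.130)² = 60.5492958804²
eq3: (x + 45.566)² + (y + 43.309)² = 87.0923266762²
eq1−eq2, eq1−eq3 (x²,y² cancel):
  30.050·x − 39.206·y = 2875.253385
  -114.026·x − 160.084·y = 1914.123403
det = 30.050·-160.084 − -39.206·-114.026 = -9281.027556
x = (2875.253385·-160.084 − -39.206·1914.123403) / -9281.027556 = 41.508005
y = (30.050·1914.123403 − 2875.253385·-114.026) / -9281.027556 = -41.522671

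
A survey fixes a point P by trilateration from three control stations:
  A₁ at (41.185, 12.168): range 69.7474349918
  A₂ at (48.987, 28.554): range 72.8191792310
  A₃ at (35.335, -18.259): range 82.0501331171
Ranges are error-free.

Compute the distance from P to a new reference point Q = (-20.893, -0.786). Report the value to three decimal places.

eq1: (x − 41.185)² + (y − 12.168)² = 69.7474349918²
eq2: (x − 48.987)² + (y − 28.554)² = 72.8191792310²
eq3: (x − 35.335)² + (y + 18.259)² = 82.0501331171²
eq2−eq1, eq2−eq3 (x²,y² cancel):
  -15.604·x − 32.772·y = -932.864460
  -27.304·x − 93.626·y = -3062.695260
det = -15.604·-93.626 − -32.772·-27.304 = 566.133416
x = (-932.864460·-93.626 − -32.772·-3062.695260) / 566.133416 = -23.016273
y = (-15.604·-3062.695260 − -932.864460·-27.304) / 566.133416 = 39.424215
|P − Q| = √((-23.016273 − -20.893)² + (39.424215 − -0.786)²) = 40.266235

40.266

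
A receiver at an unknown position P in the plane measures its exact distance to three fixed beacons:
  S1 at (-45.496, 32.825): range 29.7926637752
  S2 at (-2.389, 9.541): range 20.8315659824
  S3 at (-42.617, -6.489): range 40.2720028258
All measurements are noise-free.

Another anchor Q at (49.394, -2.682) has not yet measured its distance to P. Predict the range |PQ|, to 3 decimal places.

71.641

eq1: (x + 45.496)² + (y − 32.825)² = 29.7926637752²
eq2: (x + 2.389)² + (y − 9.541)² = 20.8315659824²
eq3: (x + 42.617)² + (y + 6.489)² = 40.2720028258²
eq1−eq2, eq1−eq3 (x²,y² cancel):
  86.214·x − 46.568·y = -2596.979965
  5.758·x − 78.628·y = -2023.282228
det = 86.214·-78.628 − -46.568·5.758 = -6510.695848
x = (-2596.979965·-78.628 − -46.568·-2023.282228) / -6510.695848 = -16.891456
y = (86.214·-2023.282228 − -2596.979965·5.758) / -6510.695848 = 24.495361
|P − Q| = √((-16.891456 − 49.394)² + (24.495361 − -2.682)²) = 71.640566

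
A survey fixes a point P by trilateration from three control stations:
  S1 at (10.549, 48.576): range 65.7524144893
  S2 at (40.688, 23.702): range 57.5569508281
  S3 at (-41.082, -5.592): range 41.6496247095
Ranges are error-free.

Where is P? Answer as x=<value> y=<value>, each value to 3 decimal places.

x=-0.803 y=-16.189

eq1: (x − 10.549)² + (y − 48.576)² = 65.7524144893²
eq2: (x − 40.688)² + (y − 23.702)² = 57.5569508281²
eq3: (x + 41.082)² + (y + 5.592)² = 41.6496247095²
eq3−eq1, eq3−eq2 (x²,y² cancel):
  103.262·x + 108.336·y = -1836.780784
  163.540·x + 58.588·y = -1079.814390
det = 103.262·58.588 − 108.336·163.540 = -11667.355384
x = (-1836.780784·58.588 − 108.336·-1079.814390) / -11667.355384 = -0.803049
y = (103.262·-1079.814390 − -1836.780784·163.540) / -11667.355384 = -16.189045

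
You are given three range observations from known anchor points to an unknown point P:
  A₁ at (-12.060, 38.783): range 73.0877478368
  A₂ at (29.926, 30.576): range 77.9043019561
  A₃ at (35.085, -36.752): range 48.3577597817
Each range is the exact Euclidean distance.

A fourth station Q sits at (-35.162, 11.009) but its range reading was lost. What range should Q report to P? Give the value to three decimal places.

eq1: (x + 12.060)² + (y − 38.783)² = 73.0877478368²
eq2: (x − 29.926)² + (y − 30.576)² = 77.9043019561²
eq3: (x − 35.085)² + (y + 36.752)² = 48.3577597817²
eq3−eq2, eq3−eq1 (x²,y² cancel):
  -10.318·x + 134.656·y = -4481.816809
  -94.290·x + 151.070·y = -3935.447993
det = -10.318·151.070 − 134.656·-94.290 = 11137.973980
x = (-4481.816809·151.070 − 134.656·-3935.447993) / 11137.973980 = -13.210336
y = (-10.318·-3935.447993 − -4481.816809·-94.290) / 11137.973980 = -34.295695
|P − Q| = √((-13.210336 − -35.162)² + (-34.295695 − 11.009)²) = 50.342734

50.343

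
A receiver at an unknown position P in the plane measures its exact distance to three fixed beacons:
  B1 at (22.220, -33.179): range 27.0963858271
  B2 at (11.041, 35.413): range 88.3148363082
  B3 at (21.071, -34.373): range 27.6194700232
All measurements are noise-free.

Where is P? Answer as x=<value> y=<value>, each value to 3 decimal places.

x=46.330 y=-45.545

eq1: (x − 22.220)² + (y + 33.179)² = 27.0963858271²
eq2: (x − 11.041)² + (y − 35.413)² = 88.3148363082²
eq3: (x − 21.071)² + (y + 34.373)² = 27.6194700232²
eq3−eq1, eq3−eq2 (x²,y² cancel):
  2.298·x + 2.388·y = -2.294730
  -20.060·x + 139.572·y = -7286.181108
det = 2.298·139.572 − 2.388·-20.060 = 368.639736
x = (-2.294730·139.572 − 2.388·-7286.181108) / 368.639736 = 46.330113
y = (2.298·-7286.181108 − -2.294730·-20.060) / 368.639736 = -45.544945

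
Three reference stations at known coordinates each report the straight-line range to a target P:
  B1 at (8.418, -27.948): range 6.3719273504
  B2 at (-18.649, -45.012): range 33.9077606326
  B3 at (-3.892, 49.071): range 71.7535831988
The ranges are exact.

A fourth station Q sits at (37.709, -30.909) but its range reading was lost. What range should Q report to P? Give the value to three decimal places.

eq1: (x − 8.418)² + (y + 27.948)² = 6.3719273504²
eq2: (x + 18.649)² + (y + 45.012)² = 33.9077606326²
eq3: (x + 3.892)² + (y − 49.071)² = 71.7535831988²
eq1−eq3, eq1−eq2 (x²,y² cancel):
  -24.620·x + 154.038·y = -3536.817967
  -54.134·x − 34.128·y = 412.777144
det = -24.620·-34.128 − 154.038·-54.134 = 9178.924452
x = (-3536.817967·-34.128 − 154.038·412.777144) / 9178.924452 = 6.223077
y = (-24.620·412.777144 − -3536.817967·-54.134) / 9178.924452 = -21.966046
|P − Q| = √((6.223077 − 37.709)² + (-21.966046 − -30.909)²) = 32.731327

32.731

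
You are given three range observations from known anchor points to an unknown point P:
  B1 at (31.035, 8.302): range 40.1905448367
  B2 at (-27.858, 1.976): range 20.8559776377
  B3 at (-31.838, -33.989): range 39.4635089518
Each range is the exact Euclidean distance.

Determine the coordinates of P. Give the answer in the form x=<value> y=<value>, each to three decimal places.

eq1: (x − 31.035)² + (y − 8.302)² = 40.1905448367²
eq2: (x + 27.858)² + (y − 1.976)² = 20.8559776377²
eq3: (x + 31.838)² + (y + 33.989)² = 39.4635089518²
eq1−eq3, eq1−eq2 (x²,y² cancel):
  -125.746·x − 84.582·y = 1194.727291
  -117.786·x − 12.652·y = 928.186402
det = -125.746·-12.652 − -84.582·-117.786 = -8371.637060
x = (1194.727291·-12.652 − -84.582·928.186402) / -8371.637060 = -7.572255
y = (-125.746·928.186402 − 1194.727291·-117.786) / -8371.637060 = -2.867590

x=-7.572 y=-2.868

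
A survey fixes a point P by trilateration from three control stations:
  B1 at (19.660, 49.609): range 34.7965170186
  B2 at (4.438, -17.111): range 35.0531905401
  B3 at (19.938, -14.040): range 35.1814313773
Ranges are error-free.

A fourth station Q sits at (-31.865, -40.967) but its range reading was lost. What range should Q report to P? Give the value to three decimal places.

69.623

eq1: (x − 19.660)² + (y − 49.609)² = 34.7965170186²
eq2: (x − 4.438)² + (y + 17.111)² = 35.0531905401²
eq3: (x − 19.938)² + (y + 14.040)² = 35.1814313773²
eq3−eq1, eq3−eq2 (x²,y² cancel):
  -0.556·x + 127.298·y = 2279.858554
  -31.000·x − 6.142·y = -273.156332
det = -0.556·-6.142 − 127.298·-31.000 = 3949.652952
x = (2279.858554·-6.142 − 127.298·-273.156332) / 3949.652952 = 5.258529
y = (-0.556·-273.156332 − 2279.858554·-31.000) / 3949.652952 = 17.932586
|P − Q| = √((5.258529 − -31.865)² + (17.932586 − -40.967)²) = 69.622680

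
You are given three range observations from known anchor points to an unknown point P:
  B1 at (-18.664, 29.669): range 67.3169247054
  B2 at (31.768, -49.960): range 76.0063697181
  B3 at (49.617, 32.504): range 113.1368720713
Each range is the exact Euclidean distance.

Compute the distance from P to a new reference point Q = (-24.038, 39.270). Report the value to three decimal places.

eq1: (x + 18.664)² + (y − 29.669)² = 67.3169247054²
eq2: (x − 31.768)² + (y + 49.960)² = 76.0063697181²
eq3: (x − 49.617)² + (y − 32.504)² = 113.1368720713²
eq3−eq2, eq3−eq1 (x²,y² cancel):
  -35.698·x − 164.928·y = 7009.834303
  -136.562·x − 5.670·y = 5978.621222
det = -35.698·-5.670 − -164.928·-136.562 = -22320.489876
x = (7009.834303·-5.670 − -164.928·5978.621222) / -22320.489876 = -42.395856
y = (-35.698·5978.621222 − 7009.834303·-136.562) / -22320.489876 = -33.325979
|P − Q| = √((-42.395856 − -24.038)² + (-33.325979 − 39.270)²) = 74.881153

74.881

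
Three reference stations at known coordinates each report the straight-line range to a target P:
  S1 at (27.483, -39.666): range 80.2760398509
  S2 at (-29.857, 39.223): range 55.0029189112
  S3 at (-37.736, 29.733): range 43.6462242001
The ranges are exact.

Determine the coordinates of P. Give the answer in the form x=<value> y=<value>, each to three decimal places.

x=-48.115 y=-12.661

eq1: (x − 27.483)² + (y + 39.666)² = 80.2760398509²
eq2: (x + 29.857)² + (y − 39.223)² = 55.0029189112²
eq3: (x + 37.736)² + (y − 29.733)² = 43.6462242001²
eq2−eq3, eq2−eq1 (x²,y² cancel):
  -15.758·x − 18.980·y = 998.501009
  114.680·x − 157.778·y = -3520.098818
det = -15.758·-157.778 − -18.980·114.680 = 4662.892124
x = (998.501009·-157.778 − -18.980·-3520.098818) / 4662.892124 = -48.114552
y = (-15.758·-3520.098818 − 998.501009·114.680) / 4662.892124 = -12.661322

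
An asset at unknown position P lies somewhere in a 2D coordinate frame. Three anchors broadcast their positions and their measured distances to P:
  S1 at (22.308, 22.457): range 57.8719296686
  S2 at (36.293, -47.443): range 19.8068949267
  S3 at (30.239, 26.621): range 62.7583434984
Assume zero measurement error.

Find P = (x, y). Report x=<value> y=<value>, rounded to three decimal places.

eq1: (x − 22.308)² + (y − 22.457)² = 57.8719296686²
eq2: (x − 36.293)² + (y + 47.443)² = 19.8068949267²
eq3: (x − 30.239)² + (y − 26.621)² = 62.7583434984²
eq3−eq1, eq3−eq2 (x²,y² cancel):
  -15.862·x − 8.328·y = -31.661614
  12.108·x − 148.128·y = 5491.241928
det = -15.862·-148.128 − -8.328·12.108 = 2450.441760
x = (-31.661614·-148.128 − -8.328·5491.241928) / 2450.441760 = 20.576304
y = (-15.862·5491.241928 − -31.661614·12.108) / 2450.441760 = -35.389015

x=20.576 y=-35.389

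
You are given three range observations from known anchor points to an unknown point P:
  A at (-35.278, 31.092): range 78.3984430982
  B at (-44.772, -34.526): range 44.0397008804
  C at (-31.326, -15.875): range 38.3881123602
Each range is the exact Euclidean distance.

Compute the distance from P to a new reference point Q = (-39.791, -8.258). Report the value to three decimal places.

49.753

eq1: (x + 35.278)² + (y − 31.092)² = 78.3984430982²
eq2: (x + 44.772)² + (y + 34.526)² = 44.0397008804²
eq3: (x + 31.326)² + (y + 15.875)² = 38.3881123602²
eq2−eq3, eq2−eq1 (x²,y² cancel):
  26.892·x + 37.302·y = -1497.394676
  18.988·x + 131.236·y = -5192.147539
det = 26.892·131.236 − 37.302·18.988 = 2820.908136
x = (-1497.394676·131.236 − 37.302·-5192.147539) / 2820.908136 = -1.004854
y = (26.892·-5192.147539 − -1497.394676·18.988) / 2820.908136 = -39.418051
|P − Q| = √((-1.004854 − -39.791)² + (-39.418051 − -8.258)²) = 49.752527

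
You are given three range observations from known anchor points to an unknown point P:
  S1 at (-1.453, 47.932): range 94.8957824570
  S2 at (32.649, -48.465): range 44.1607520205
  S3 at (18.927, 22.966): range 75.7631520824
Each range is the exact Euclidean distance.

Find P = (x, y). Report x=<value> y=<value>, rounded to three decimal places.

eq1: (x + 1.453)² + (y − 47.932)² = 94.8957824570²
eq2: (x − 32.649)² + (y + 48.465)² = 44.1607520205²
eq3: (x − 18.927)² + (y − 22.966)² = 75.7631520824²
eq1−eq3, eq1−eq2 (x²,y² cancel):
  40.760·x − 49.932·y = 1851.234967
  68.204·x − 192.794·y = 8170.263102
det = 40.760·-192.794 − -49.932·68.204 = -4452.721312
x = (1851.234967·-192.794 − -49.932·8170.263102) / -4452.721312 = -11.465030
y = (40.760·8170.263102 − 1851.234967·68.204) / -4452.721312 = -46.434142

x=-11.465 y=-46.434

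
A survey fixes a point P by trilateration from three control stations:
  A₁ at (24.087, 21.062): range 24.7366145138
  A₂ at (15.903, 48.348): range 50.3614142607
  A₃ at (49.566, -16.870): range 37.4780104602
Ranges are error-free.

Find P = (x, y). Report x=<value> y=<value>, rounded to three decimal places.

eq1: (x − 24.087)² + (y − 21.062)² = 24.7366145138²
eq2: (x − 15.903)² + (y − 48.348)² = 50.3614142607²
eq3: (x − 49.566)² + (y + 16.870)² = 37.4780104602²
eq3−eq2, eq3−eq1 (x²,y² cancel):
  -67.326·x + 130.436·y = -1282.621521
  -50.958·x + 75.864·y = -924.892673
det = -67.326·75.864 − 130.436·-50.958 = 1539.138024
x = (-1282.621521·75.864 − 130.436·-924.892673) / 1539.138024 = 15.160760
y = (-67.326·-924.892673 − -1282.621521·-50.958) / 1539.138024 = -2.007944

x=15.161 y=-2.008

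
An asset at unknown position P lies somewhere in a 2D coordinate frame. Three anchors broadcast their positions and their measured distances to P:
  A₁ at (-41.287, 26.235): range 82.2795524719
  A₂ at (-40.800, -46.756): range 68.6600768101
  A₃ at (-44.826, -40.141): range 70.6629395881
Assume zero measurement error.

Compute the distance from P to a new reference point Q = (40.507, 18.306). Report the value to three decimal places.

45.347

eq1: (x + 41.287)² + (y − 26.235)² = 82.2795524719²
eq2: (x + 40.800)² + (y + 46.756)² = 68.6600768101²
eq3: (x + 44.826)² + (y + 40.141)² = 70.6629395881²
eq2−eq1, eq2−eq3 (x²,y² cancel):
  -0.974·x + 145.982·y = -3513.590549
  -8.052·x + 13.230·y = -509.138263
det = -0.974·13.230 − 145.982·-8.052 = 1162.561044
x = (-3513.590549·13.230 − 145.982·-509.138263) / 1162.561044 = 23.947318
y = (-0.974·-509.138263 − -3513.590549·-8.052) / 1162.561044 = -23.908878
|P − Q| = √((23.947318 − 40.507)² + (-23.908878 − 18.306)²) = 45.346654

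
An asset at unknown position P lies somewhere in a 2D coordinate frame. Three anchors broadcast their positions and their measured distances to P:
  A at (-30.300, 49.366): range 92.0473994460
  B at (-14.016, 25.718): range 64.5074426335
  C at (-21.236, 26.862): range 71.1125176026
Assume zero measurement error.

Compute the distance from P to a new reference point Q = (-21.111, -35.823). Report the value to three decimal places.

64.072

eq1: (x + 30.300)² + (y − 49.366)² = 92.0473994460²
eq2: (x + 14.016)² + (y − 25.718)² = 64.5074426335²
eq3: (x + 21.236)² + (y − 26.862)² = 71.1125176026²
eq3−eq1, eq3−eq2 (x²,y² cancel):
  -18.128·x + 45.008·y = -1233.176369
  14.440·x − 2.288·y = 581.109045
det = -18.128·-2.288 − 45.008·14.440 = -608.438656
x = (-1233.176369·-2.288 − 45.008·581.109045) / -608.438656 = 38.349056
y = (-18.128·581.109045 − -1233.176369·14.440) / -608.438656 = -11.953090
|P − Q| = √((38.349056 − -21.111)² + (-11.953090 − -35.823)²) = 64.072388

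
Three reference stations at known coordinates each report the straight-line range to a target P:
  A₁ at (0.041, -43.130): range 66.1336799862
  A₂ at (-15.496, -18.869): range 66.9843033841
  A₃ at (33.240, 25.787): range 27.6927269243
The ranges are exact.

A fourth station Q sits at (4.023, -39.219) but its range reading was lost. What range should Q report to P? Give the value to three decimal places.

60.553

eq1: (x − 0.041)² + (y + 43.130)² = 66.1336799862²
eq2: (x + 15.496)² + (y + 18.869)² = 66.9843033841²
eq3: (x − 33.240)² + (y − 25.787)² = 27.6927269243²
eq2−eq3, eq2−eq1 (x²,y² cancel):
  97.472·x + 89.312·y = 4893.711567
  31.074·x − 48.522·y = 1377.266675
det = 97.472·-48.522 − 89.312·31.074 = -7504.817472
x = (4893.711567·-48.522 − 89.312·1377.266675) / -7504.817472 = 48.030364
y = (97.472·1377.266675 − 4893.711567·31.074) / -7504.817472 = 2.374775
|P − Q| = √((48.030364 − 4.023)² + (2.374775 − -39.219)²) = 60.553202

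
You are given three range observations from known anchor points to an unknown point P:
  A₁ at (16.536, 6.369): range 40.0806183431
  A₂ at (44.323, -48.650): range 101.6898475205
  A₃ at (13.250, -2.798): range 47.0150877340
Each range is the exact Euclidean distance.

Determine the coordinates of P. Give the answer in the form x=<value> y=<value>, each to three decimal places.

x=-3.244 y=41.229

eq1: (x − 16.536)² + (y − 6.369)² = 40.0806183431²
eq2: (x − 44.323)² + (y + 48.650)² = 101.6898475205²
eq3: (x − 13.250)² + (y + 2.798)² = 47.0150877340²
eq2−eq3, eq2−eq1 (x²,y² cancel):
  -62.146·x + 91.704·y = 3982.447089
  -55.574·x + 110.038·y = 4717.021750
det = -62.146·110.038 − 91.704·-55.574 = -1742.063452
x = (3982.447089·110.038 − 91.704·4717.021750) / -1742.063452 = -3.243711
y = (-62.146·4717.021750 − 3982.447089·-55.574) / -1742.063452 = 41.228991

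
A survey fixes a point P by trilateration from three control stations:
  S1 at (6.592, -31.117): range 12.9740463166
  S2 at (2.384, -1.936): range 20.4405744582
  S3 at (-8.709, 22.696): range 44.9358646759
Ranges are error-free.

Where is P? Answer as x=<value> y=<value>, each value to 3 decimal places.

x=-2.437 y=-21.800

eq1: (x − 6.592)² + (y + 31.117)² = 12.9740463166²
eq2: (x − 2.384)² + (y + 1.936)² = 20.4405744582²
eq3: (x + 8.709)² + (y − 22.696)² = 44.9358646759²
eq3−eq1, eq3−eq2 (x²,y² cancel):
  30.602·x − 107.626·y = 2271.673112
  22.186·x − 49.264·y = 1019.891305
det = 30.602·-49.264 − -107.626·22.186 = 880.213508
x = (2271.673112·-49.264 − -107.626·1019.891305) / 880.213508 = -2.436775
y = (30.602·1019.891305 − 2271.673112·22.186) / 880.213508 = -21.799968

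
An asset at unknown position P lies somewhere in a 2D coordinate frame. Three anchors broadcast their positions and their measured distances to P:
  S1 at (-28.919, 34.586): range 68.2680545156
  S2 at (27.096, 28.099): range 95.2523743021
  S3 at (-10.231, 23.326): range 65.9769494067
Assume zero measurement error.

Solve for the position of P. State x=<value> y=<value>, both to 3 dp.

eq1: (x + 28.919)² + (y − 34.586)² = 68.2680545156²
eq2: (x − 27.096)² + (y − 28.099)² = 95.2523743021²
eq3: (x + 10.231)² + (y − 23.326)² = 65.9769494067²
eq3−eq1, eq3−eq2 (x²,y² cancel):
  -37.376·x + 22.520·y = 1076.154906
  74.654·x + 9.546·y = -3845.085577
det = -37.376·9.546 − 22.520·74.654 = -2037.999376
x = (1076.154906·9.546 − 22.520·-3845.085577) / -2037.999376 = -47.529113
y = (-37.376·-3845.085577 − 1076.154906·74.654) / -2037.999376 = -31.096501

x=-47.529 y=-31.097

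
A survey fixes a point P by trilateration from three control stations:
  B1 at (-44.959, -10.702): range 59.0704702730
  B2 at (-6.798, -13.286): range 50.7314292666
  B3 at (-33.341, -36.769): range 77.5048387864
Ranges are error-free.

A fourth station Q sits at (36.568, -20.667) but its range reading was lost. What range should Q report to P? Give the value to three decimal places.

eq1: (x + 44.959)² + (y + 10.702)² = 59.0704702730²
eq2: (x + 6.798)² + (y + 13.286)² = 50.7314292666²
eq3: (x + 33.341)² + (y + 36.769)² = 77.5048387864²
eq2−eq3, eq2−eq1 (x²,y² cancel):
  -53.086·x − 46.966·y = -1192.471078
  -76.322·x + 5.168·y = 997.471342
det = -53.086·5.168 − -46.966·-76.322 = -3858.887500
x = (-1192.471078·5.168 − -46.966·997.471342) / -3858.887500 = -10.543077
y = (-53.086·997.471342 − -1192.471078·-76.322) / -3858.887500 = 37.307007
|P − Q| = √((-10.543077 − 36.568)² + (37.307007 − -20.667)²) = 74.702336

74.702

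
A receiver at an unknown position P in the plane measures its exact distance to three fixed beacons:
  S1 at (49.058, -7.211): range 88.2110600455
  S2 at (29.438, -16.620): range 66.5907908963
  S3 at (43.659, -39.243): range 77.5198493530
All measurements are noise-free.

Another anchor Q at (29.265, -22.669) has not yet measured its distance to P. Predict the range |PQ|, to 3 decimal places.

eq1: (x − 49.058)² + (y + 7.211)² = 88.2110600455²
eq2: (x − 29.438)² + (y + 16.620)² = 66.5907908963²
eq3: (x − 43.659)² + (y + 39.243)² = 77.5198493530²
eq3−eq1, eq3−eq2 (x²,y² cancel):
  10.798·x + 64.064·y = -2759.299516
  -28.442·x + 45.246·y = -728.307474
det = 10.798·45.246 − 64.064·-28.442 = 2310.674596
x = (-2759.299516·45.246 − 64.064·-728.307474) / 2310.674596 = -33.838160
y = (10.798·-728.307474 − -2759.299516·-28.442) / 2310.674596 = -37.367555
|P − Q| = √((-33.838160 − 29.265)² + (-37.367555 − -22.669)²) = 64.792409

64.792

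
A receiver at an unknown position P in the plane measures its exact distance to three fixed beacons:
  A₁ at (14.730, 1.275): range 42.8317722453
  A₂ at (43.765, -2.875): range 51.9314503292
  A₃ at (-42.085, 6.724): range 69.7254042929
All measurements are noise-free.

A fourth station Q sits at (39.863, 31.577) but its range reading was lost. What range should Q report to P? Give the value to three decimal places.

eq1: (x − 14.730)² + (y − 1.275)² = 42.8317722453²
eq2: (x − 43.765)² + (y + 2.875)² = 51.9314503292²
eq3: (x + 42.085)² + (y − 6.724)² = 69.7254042929²
eq3−eq1, eq3−eq2 (x²,y² cancel):
  113.630·x − 10.898·y = 1429.310414
  171.700·x − 19.198·y = 2272.037920
det = 113.630·-19.198 − -10.898·171.700 = -310.282140
x = (1429.310414·-19.198 − -10.898·2272.037920) / -310.282140 = 8.634825
y = (113.630·2272.037920 − 1429.310414·171.700) / -310.282140 = -41.120867
|P − Q| = √((8.634825 − 39.863)² + (-41.120867 − 31.577)²) = 79.121292

79.121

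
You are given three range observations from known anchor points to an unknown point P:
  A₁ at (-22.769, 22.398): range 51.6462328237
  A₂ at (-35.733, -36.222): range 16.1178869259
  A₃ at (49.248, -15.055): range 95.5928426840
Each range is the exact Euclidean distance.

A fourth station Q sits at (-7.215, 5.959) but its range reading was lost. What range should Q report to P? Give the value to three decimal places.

48.818

eq1: (x + 22.769)² + (y − 22.398)² = 51.6462328237²
eq2: (x + 35.733)² + (y + 36.222)² = 16.1178869259²
eq3: (x − 49.248)² + (y + 15.055)² = 95.5928426840²
eq3−eq1, eq3−eq2 (x²,y² cancel):
  -144.034·x + 74.906·y = 4838.737444
  -169.962·x − 42.334·y = 8815.067337
det = -144.034·-42.334 − 74.906·-169.962 = 18828.708928
x = (4838.737444·-42.334 − 74.906·8815.067337) / 18828.708928 = -45.948161
y = (-144.034·8815.067337 − 4838.737444·-169.962) / 18828.708928 = -23.754572
|P − Q| = √((-45.948161 − -7.215)² + (-23.754572 − 5.959)²) = 48.817559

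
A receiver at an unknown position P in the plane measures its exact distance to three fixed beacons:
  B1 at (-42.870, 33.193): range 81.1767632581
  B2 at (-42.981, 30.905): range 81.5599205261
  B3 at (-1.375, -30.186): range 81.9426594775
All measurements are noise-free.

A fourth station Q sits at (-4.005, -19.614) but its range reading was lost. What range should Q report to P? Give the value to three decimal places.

eq1: (x + 42.870)² + (y − 33.193)² = 81.1767632581²
eq2: (x + 42.981)² + (y − 30.905)² = 81.5599205261²
eq3: (x + 1.375)² + (y + 30.186)² = 81.9426594775²
eq1−eq2, eq1−eq3 (x²,y² cancel):
  -0.222·x − 4.576·y = -199.480506
  82.990·x − 126.758·y = -2151.459477
det = -0.222·-126.758 − -4.576·82.990 = 407.902516
x = (-199.480506·-126.758 − -4.576·-2151.459477) / 407.902516 = 37.853827
y = (-0.222·-2151.459477 − -199.480506·82.990) / 407.902516 = 41.756328
|P − Q| = √((37.853827 − -4.005)² + (41.756328 − -19.614)²) = 74.286463

74.286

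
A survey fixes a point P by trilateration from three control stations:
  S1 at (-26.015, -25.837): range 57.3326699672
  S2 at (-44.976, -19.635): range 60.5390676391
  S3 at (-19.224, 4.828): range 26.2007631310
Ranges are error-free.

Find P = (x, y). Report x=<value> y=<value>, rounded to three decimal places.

eq1: (x + 26.015)² + (y + 25.837)² = 57.3326699672²
eq2: (x + 44.976)² + (y + 19.635)² = 60.5390676391²
eq3: (x + 19.224)² + (y − 4.828)² = 26.2007631310²
eq2−eq1, eq2−eq3 (x²,y² cancel):
  37.922·x − 12.404·y = -686.099342
  51.504·x + 48.926·y = 962.996681
det = 37.922·48.926 − -12.404·51.504 = 2494.227388
x = (-686.099342·48.926 − -12.404·962.996681) / 2494.227388 = -8.669252
y = (37.922·962.996681 − -686.099342·51.504) / 2494.227388 = 28.808769

x=-8.669 y=28.809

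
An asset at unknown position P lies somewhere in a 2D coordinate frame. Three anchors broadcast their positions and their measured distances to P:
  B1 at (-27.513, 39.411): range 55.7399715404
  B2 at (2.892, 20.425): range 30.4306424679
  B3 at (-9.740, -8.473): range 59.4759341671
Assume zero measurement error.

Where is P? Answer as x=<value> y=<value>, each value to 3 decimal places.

eq1: (x + 27.513)² + (y − 39.411)² = 55.7399715404²
eq2: (x − 2.892)² + (y − 20.425)² = 30.4306424679²
eq3: (x + 9.740)² + (y + 8.473)² = 59.4759341671²
eq3−eq1, eq3−eq2 (x²,y² cancel):
  -35.546·x + 95.768·y = 2573.975079
  25.264·x + 57.796·y = 2870.247704
det = -35.546·57.796 − 95.768·25.264 = -4473.899368
x = (2573.975079·57.796 − 95.768·2870.247704) / -4473.899368 = 28.188479
y = (-35.546·2870.247704 − 2573.975079·25.264) / -4473.899368 = 37.339850

x=28.188 y=37.340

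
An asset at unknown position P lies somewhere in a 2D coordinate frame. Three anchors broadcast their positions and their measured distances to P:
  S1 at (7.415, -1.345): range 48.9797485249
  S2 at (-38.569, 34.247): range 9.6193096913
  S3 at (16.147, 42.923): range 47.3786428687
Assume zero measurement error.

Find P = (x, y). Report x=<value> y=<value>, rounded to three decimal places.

eq1: (x − 7.415)² + (y + 1.345)² = 48.9797485249²
eq2: (x + 38.569)² + (y − 34.247)² = 9.6193096913²
eq3: (x − 16.147)² + (y − 42.923)² = 47.3786428687²
eq2−eq1, eq2−eq3 (x²,y² cancel):
  91.968·x − 71.184·y = -4910.118167
  109.432·x + 17.352·y = -2709.519913
det = 91.968·17.352 − -71.184·109.432 = 9385.636224
x = (-4910.118167·17.352 − -71.184·-2709.519913) / 9385.636224 = -29.627702
y = (91.968·-2709.519913 − -4910.118167·109.432) / 9385.636224 = 30.699562

x=-29.628 y=30.700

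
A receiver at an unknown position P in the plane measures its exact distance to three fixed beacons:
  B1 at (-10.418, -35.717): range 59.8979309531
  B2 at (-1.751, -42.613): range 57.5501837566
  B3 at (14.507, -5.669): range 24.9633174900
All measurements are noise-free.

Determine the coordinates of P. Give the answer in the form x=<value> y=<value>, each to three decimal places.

x=39.229 y=-2.207

eq1: (x + 10.418)² + (y + 35.717)² = 59.8979309531²
eq2: (x + 1.751)² + (y + 42.613)² = 57.5501837566²
eq3: (x − 14.507)² + (y + 5.669)² = 24.9633174900²
eq2−eq1, eq2−eq3 (x²,y² cancel):
  -17.334·x + 13.792·y = -710.433439
  32.516·x + 73.888·y = 1112.513270
det = -17.334·73.888 − 13.792·32.516 = -1729.235264
x = (-710.433439·73.888 − 13.792·1112.513270) / -1729.235264 = 39.229069
y = (-17.334·1112.513270 − -710.433439·32.516) / -1729.235264 = -2.206842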